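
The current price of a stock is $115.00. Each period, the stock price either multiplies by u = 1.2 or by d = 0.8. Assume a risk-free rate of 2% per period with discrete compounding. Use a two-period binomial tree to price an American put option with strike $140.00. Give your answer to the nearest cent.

Risk-neutral probability p = (1 + 0.02 − 0.8)/(1.2 − 0.8) = 0.2200/0.4000 = 0.5500
Terminal stock prices: S_uu = 165.6, S_ud = 110.4, S_dd = 73.6
Terminal payoffs (K − S): max(-25.6, 0) = 0, max(29.6, 0) = 29.6, max(66.4, 0) = 66.4
Node u (S = 138): continuation = 1/1.02·[0.5500·0.0000 + 0.4500·29.6000] = 13.0588; exercise value = 2.0000 ≤ continuation, so V_u = 13.0588
Node d (S = 92): continuation = 1/1.02·[0.5500·29.6000 + 0.4500·66.4000] = 45.2549; exercise value = 48.0000 > continuation, so V_d = 48.0000 (exercise)
Node 0 (S = 115): continuation = 1/1.02·[0.5500·13.0588 + 0.4500·48.0000] = 28.2180; exercise value = 25.0000 ≤ continuation, so V_0 = 28.2180

$28.22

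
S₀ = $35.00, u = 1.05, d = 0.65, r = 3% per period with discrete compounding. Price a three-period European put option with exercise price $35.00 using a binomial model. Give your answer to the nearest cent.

Risk-neutral probability p = (1 + 0.03 − 0.65)/(1.05 − 0.65) = 0.3800/0.4000 = 0.9500
Terminal stock prices: S_uuu = 40.52, S_uud = 25.08, S_udd = 15.53, S_ddd = 9.612
Terminal payoffs (K − S): max(-5.517, 0) = 0, max(9.918, 0) = 9.918, max(19.47, 0) = 19.47, max(25.39, 0) = 25.39
Node uu (S = 38.59): V_uu = 1/1.03·[0.9500·0.0000 + 0.0500·9.9181] = 0.4815
Node ud (S = 23.89): V_ud = 1/1.03·[0.9500·9.9181 + 0.0500·19.4731] = 10.0931
Node dd (S = 14.79): V_dd = 1/1.03·[0.9500·19.4731 + 0.0500·25.3881] = 19.1931
Node u (S = 36.75): V_u = 1/1.03·[0.9500·0.4815 + 0.0500·10.0931] = 0.9340
Node d (S = 22.75): V_d = 1/1.03·[0.9500·10.0931 + 0.0500·19.1931] = 10.2409
Node 0 (S = 35): V_0 = 1/1.03·[0.9500·0.9340 + 0.0500·10.2409] = 1.3586

$1.36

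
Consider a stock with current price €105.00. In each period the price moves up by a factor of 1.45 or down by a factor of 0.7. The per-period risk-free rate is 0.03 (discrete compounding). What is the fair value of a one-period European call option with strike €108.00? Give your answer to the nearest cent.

Risk-neutral probability p = (1 + 0.03 − 0.7)/(1.45 − 0.7) = 0.3300/0.7500 = 0.4400
Terminal stock prices: S_u = 152.2, S_d = 73.5
Terminal payoffs (S − K): max(44.25, 0) = 44.25, max(-34.5, 0) = 0
Node 0 (S = 105): V_0 = 1/1.03·[0.4400·44.2500 + 0.5600·0.0000] = 18.9029

€18.90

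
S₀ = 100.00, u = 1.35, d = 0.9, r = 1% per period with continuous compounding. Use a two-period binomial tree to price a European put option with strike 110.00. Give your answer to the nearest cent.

Risk-neutral probability p = (e^0.01 − 0.9)/(1.35 − 0.9) = 0.1101/0.4500 = 0.2446
Terminal stock prices: S_uu = 182.3, S_ud = 121.5, S_dd = 81
Terminal payoffs (K − S): max(-72.25, 0) = 0, max(-11.5, 0) = 0, max(29, 0) = 29
Node u (S = 135): V_u = e^(−0.01)·[0.2446·0.0000 + 0.7554·0.0000] = 0.0000
Node d (S = 90): V_d = e^(−0.01)·[0.2446·0.0000 + 0.7554·29.0000] = 21.6899
Node 0 (S = 100): V_0 = e^(−0.01)·[0.2446·0.0000 + 0.7554·21.6899] = 16.2225

16.22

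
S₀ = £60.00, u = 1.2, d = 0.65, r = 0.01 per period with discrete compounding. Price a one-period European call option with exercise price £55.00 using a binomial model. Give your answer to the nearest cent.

£11.02

Risk-neutral probability p = (1 + 0.01 − 0.65)/(1.2 − 0.65) = 0.3600/0.5500 = 0.6545
Terminal stock prices: S_u = 72, S_d = 39
Terminal payoffs (S − K): max(17, 0) = 17, max(-16, 0) = 0
Node 0 (S = 60): V_0 = 1/1.01·[0.6545·17.0000 + 0.3455·0.0000] = 11.0171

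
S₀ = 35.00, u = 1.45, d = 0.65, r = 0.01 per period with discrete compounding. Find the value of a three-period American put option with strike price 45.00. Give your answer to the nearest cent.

Risk-neutral probability p = (1 + 0.01 − 0.65)/(1.45 − 0.65) = 0.3600/0.8000 = 0.4500
Terminal stock prices: S_uuu = 106.7, S_uud = 47.83, S_udd = 21.44, S_ddd = 9.612
Terminal payoffs (K − S): max(-61.7, 0) = 0, max(-2.832, 0) = 0, max(23.56, 0) = 23.56, max(35.39, 0) = 35.39
Node uu (S = 73.59): continuation = 1/1.01·[0.4500·0.0000 + 0.5500·0.0000] = 0.0000; exercise value = 0.0000 ≤ continuation, so V_uu = 0.0000
Node ud (S = 32.99): continuation = 1/1.01·[0.4500·0.0000 + 0.5500·23.5581] = 12.8287; exercise value = 12.0125 ≤ continuation, so V_ud = 12.8287
Node dd (S = 14.79): continuation = 1/1.01·[0.4500·23.5581 + 0.5500·35.3881] = 29.7670; exercise value = 30.2125 > continuation, so V_dd = 30.2125 (exercise)
Node u (S = 50.75): continuation = 1/1.01·[0.4500·0.0000 + 0.5500·12.8287] = 6.9859; exercise value = 0.0000 ≤ continuation, so V_u = 6.9859
Node d (S = 22.75): continuation = 1/1.01·[0.4500·12.8287 + 0.5500·30.2125] = 22.1681; exercise value = 22.2500 > continuation, so V_d = 22.2500 (exercise)
Node 0 (S = 35): continuation = 1/1.01·[0.4500·6.9859 + 0.5500·22.2500] = 15.2289; exercise value = 10.0000 ≤ continuation, so V_0 = 15.2289

15.23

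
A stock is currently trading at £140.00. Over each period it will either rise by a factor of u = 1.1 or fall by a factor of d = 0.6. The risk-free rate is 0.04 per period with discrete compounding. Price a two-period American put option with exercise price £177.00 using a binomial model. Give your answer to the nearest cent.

Risk-neutral probability p = (1 + 0.04 − 0.6)/(1.1 − 0.6) = 0.4400/0.5000 = 0.8800
Terminal stock prices: S_uu = 169.4, S_ud = 92.4, S_dd = 50.4
Terminal payoffs (K − S): max(7.6, 0) = 7.6, max(84.6, 0) = 84.6, max(126.6, 0) = 126.6
Node u (S = 154): continuation = 1/1.04·[0.8800·7.6000 + 0.1200·84.6000] = 16.1923; exercise value = 23.0000 > continuation, so V_u = 23.0000 (exercise)
Node d (S = 84): continuation = 1/1.04·[0.8800·84.6000 + 0.1200·126.6000] = 86.1923; exercise value = 93.0000 > continuation, so V_d = 93.0000 (exercise)
Node 0 (S = 140): continuation = 1/1.04·[0.8800·23.0000 + 0.1200·93.0000] = 30.1923; exercise value = 37.0000 > continuation, so V_0 = 37.0000 (exercise)

£37.00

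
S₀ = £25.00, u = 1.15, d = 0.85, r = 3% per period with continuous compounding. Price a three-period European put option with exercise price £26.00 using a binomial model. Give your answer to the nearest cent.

£1.98

Risk-neutral probability p = (e^0.03 − 0.85)/(1.15 − 0.85) = 0.1805/0.3000 = 0.6015
Terminal stock prices: S_uuu = 38.02, S_uud = 28.1, S_udd = 20.77, S_ddd = 15.35
Terminal payoffs (K − S): max(-12.02, 0) = 0, max(-2.103, 0) = 0, max(5.228, 0) = 5.228, max(10.65, 0) = 10.65
Node uu (S = 33.06): V_uu = e^(−0.03)·[0.6015·0.0000 + 0.3985·0.0000] = 0.0000
Node ud (S = 24.44): V_ud = e^(−0.03)·[0.6015·0.0000 + 0.3985·5.2281] = 2.0218
Node dd (S = 18.06): V_dd = e^(−0.03)·[0.6015·5.2281 + 0.3985·10.6469] = 7.1691
Node u (S = 28.75): V_u = e^(−0.03)·[0.6015·0.0000 + 0.3985·2.0218] = 0.7818
Node d (S = 21.25): V_d = e^(−0.03)·[0.6015·2.0218 + 0.3985·7.1691] = 3.9525
Node 0 (S = 25): V_0 = e^(−0.03)·[0.6015·0.7818 + 0.3985·3.9525] = 1.9849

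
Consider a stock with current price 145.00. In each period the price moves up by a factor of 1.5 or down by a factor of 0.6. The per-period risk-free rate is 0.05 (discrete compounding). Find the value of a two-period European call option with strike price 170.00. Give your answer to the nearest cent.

35.43

Risk-neutral probability p = (1 + 0.05 − 0.6)/(1.5 − 0.6) = 0.4500/0.9000 = 0.5000
Terminal stock prices: S_uu = 326.2, S_ud = 130.5, S_dd = 52.2
Terminal payoffs (S − K): max(156.2, 0) = 156.2, max(-39.5, 0) = 0, max(-117.8, 0) = 0
Node u (S = 217.5): V_u = 1/1.05·[0.5000·156.2500 + 0.5000·0.0000] = 74.4048
Node d (S = 87): V_d = 1/1.05·[0.5000·0.0000 + 0.5000·0.0000] = 0.0000
Node 0 (S = 145): V_0 = 1/1.05·[0.5000·74.4048 + 0.5000·0.0000] = 35.4308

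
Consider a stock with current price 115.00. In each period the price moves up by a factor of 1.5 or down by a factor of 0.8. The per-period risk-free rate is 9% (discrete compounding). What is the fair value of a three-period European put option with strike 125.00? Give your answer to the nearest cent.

15.07

Risk-neutral probability p = (1 + 0.09 − 0.8)/(1.5 − 0.8) = 0.2900/0.7000 = 0.4143
Terminal stock prices: S_uuu = 388.1, S_uud = 207, S_udd = 110.4, S_ddd = 58.88
Terminal payoffs (K − S): max(-263.1, 0) = 0, max(-82, 0) = 0, max(14.6, 0) = 14.6, max(66.12, 0) = 66.12
Node uu (S = 258.8): V_uu = 1/1.09·[0.4143·0.0000 + 0.5857·0.0000] = 0.0000
Node ud (S = 138): V_ud = 1/1.09·[0.4143·0.0000 + 0.5857·14.6000] = 7.8453
Node dd (S = 73.6): V_dd = 1/1.09·[0.4143·14.6000 + 0.5857·66.1200] = 41.0789
Node u (S = 172.5): V_u = 1/1.09·[0.4143·0.0000 + 0.5857·7.8453] = 4.2157
Node d (S = 92): V_d = 1/1.09·[0.4143·7.8453 + 0.5857·41.0789] = 25.0557
Node 0 (S = 115): V_0 = 1/1.09·[0.4143·4.2157 + 0.5857·25.0557] = 15.0660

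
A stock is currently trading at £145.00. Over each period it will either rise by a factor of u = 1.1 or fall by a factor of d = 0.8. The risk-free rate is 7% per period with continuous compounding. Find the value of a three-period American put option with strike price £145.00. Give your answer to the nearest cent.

Risk-neutral probability p = (e^0.07 − 0.8)/(1.1 − 0.8) = 0.2725/0.3000 = 0.9084
Terminal stock prices: S_uuu = 193, S_uud = 140.4, S_udd = 102.1, S_ddd = 74.24
Terminal payoffs (K − S): max(-48, 0) = 0, max(4.64, 0) = 4.64, max(42.92, 0) = 42.92, max(70.76, 0) = 70.76
Node uu (S = 175.5): continuation = e^(−0.07)·[0.9084·0.0000 + 0.0916·4.6400] = 0.3965; exercise value = 0.0000 ≤ continuation, so V_uu = 0.3965
Node ud (S = 127.6): continuation = e^(−0.07)·[0.9084·4.6400 + 0.0916·42.9200] = 7.5971; exercise value = 17.4000 > continuation, so V_ud = 17.4000 (exercise)
Node dd (S = 92.8): continuation = e^(−0.07)·[0.9084·42.9200 + 0.0916·70.7600] = 42.3971; exercise value = 52.2000 > continuation, so V_dd = 52.2000 (exercise)
Node u (S = 159.5): continuation = e^(−0.07)·[0.9084·0.3965 + 0.0916·17.4000] = 1.8225; exercise value = 0.0000 ≤ continuation, so V_u = 1.8225
Node d (S = 116): continuation = e^(−0.07)·[0.9084·17.4000 + 0.0916·52.2000] = 19.1971; exercise value = 29.0000 > continuation, so V_d = 29.0000 (exercise)
Node 0 (S = 145): continuation = e^(−0.07)·[0.9084·1.8225 + 0.0916·29.0000] = 4.0214; exercise value = 0.0000 ≤ continuation, so V_0 = 4.0214

£4.02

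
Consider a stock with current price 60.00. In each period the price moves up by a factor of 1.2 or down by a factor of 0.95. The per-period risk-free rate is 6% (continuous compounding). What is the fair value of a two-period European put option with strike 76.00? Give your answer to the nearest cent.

9.25

Risk-neutral probability p = (e^0.06 − 0.95)/(1.2 − 0.95) = 0.1118/0.2500 = 0.4473
Terminal stock prices: S_uu = 86.4, S_ud = 68.4, S_dd = 54.15
Terminal payoffs (K − S): max(-10.4, 0) = 0, max(7.6, 0) = 7.6, max(21.85, 0) = 21.85
Node u (S = 72): V_u = e^(−0.06)·[0.4473·0.0000 + 0.5527·7.6000] = 3.9556
Node d (S = 57): V_d = e^(−0.06)·[0.4473·7.6000 + 0.5527·21.8500] = 14.5741
Node 0 (S = 60): V_0 = e^(−0.06)·[0.4473·3.9556 + 0.5527·14.5741] = 9.2518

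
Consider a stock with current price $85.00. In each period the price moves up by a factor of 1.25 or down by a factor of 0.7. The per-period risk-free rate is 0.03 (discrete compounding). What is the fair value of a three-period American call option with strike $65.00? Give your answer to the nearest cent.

$31.03

Risk-neutral probability p = (1 + 0.03 − 0.7)/(1.25 − 0.7) = 0.3300/0.5500 = 0.6000
Terminal stock prices: S_uuu = 166, S_uud = 92.97, S_udd = 52.06, S_ddd = 29.15
Terminal payoffs (S − K): max(101, 0) = 101, max(27.97, 0) = 27.97, max(-12.94, 0) = 0, max(-35.85, 0) = 0
Node uu (S = 132.8): continuation = 1/1.03·[0.6000·101.0156 + 0.4000·27.9688] = 69.7057; exercise value = 67.8125 ≤ continuation, so V_uu = 69.7057
Node ud (S = 74.38): continuation = 1/1.03·[0.6000·27.9688 + 0.4000·0.0000] = 16.2925; exercise value = 9.3750 ≤ continuation, so V_ud = 16.2925
Node dd (S = 41.65): continuation = 1/1.03·[0.6000·0.0000 + 0.4000·0.0000] = 0.0000; exercise value = 0.0000 ≤ continuation, so V_dd = 0.0000
Node u (S = 106.2): continuation = 1/1.03·[0.6000·69.7057 + 0.4000·16.2925] = 46.9324; exercise value = 41.2500 ≤ continuation, so V_u = 46.9324
Node d (S = 59.5): continuation = 1/1.03·[0.6000·16.2925 + 0.4000·0.0000] = 9.4908; exercise value = 0.0000 ≤ continuation, so V_d = 9.4908
Node 0 (S = 85): continuation = 1/1.03·[0.6000·46.9324 + 0.4000·9.4908] = 31.0250; exercise value = 20.0000 ≤ continuation, so V_0 = 31.0250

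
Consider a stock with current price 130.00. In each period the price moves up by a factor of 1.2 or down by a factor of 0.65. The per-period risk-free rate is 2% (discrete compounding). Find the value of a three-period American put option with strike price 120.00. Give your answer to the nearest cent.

15.33

Risk-neutral probability p = (1 + 0.02 − 0.65)/(1.2 − 0.65) = 0.3700/0.5500 = 0.6727
Terminal stock prices: S_uuu = 224.6, S_uud = 121.7, S_udd = 65.91, S_ddd = 35.7
Terminal payoffs (K − S): max(-104.6, 0) = 0, max(-1.68, 0) = 0, max(54.09, 0) = 54.09, max(84.3, 0) = 84.3
Node uu (S = 187.2): continuation = 1/1.02·[0.6727·0.0000 + 0.3273·0.0000] = 0.0000; exercise value = 0.0000 ≤ continuation, so V_uu = 0.0000
Node ud (S = 101.4): continuation = 1/1.02·[0.6727·0.0000 + 0.3273·54.0900] = 17.3551; exercise value = 18.6000 > continuation, so V_ud = 18.6000 (exercise)
Node dd (S = 54.93): continuation = 1/1.02·[0.6727·54.0900 + 0.3273·84.2987] = 62.7221; exercise value = 65.0750 > continuation, so V_dd = 65.0750 (exercise)
Node u (S = 156): continuation = 1/1.02·[0.6727·0.0000 + 0.3273·18.6000] = 5.9679; exercise value = 0.0000 ≤ continuation, so V_u = 5.9679
Node d (S = 84.5): continuation = 1/1.02·[0.6727·18.6000 + 0.3273·65.0750] = 33.1471; exercise value = 35.5000 > continuation, so V_d = 35.5000 (exercise)
Node 0 (S = 130): continuation = 1/1.02·[0.6727·5.9679 + 0.3273·35.5000] = 15.3264; exercise value = 0.0000 ≤ continuation, so V_0 = 15.3264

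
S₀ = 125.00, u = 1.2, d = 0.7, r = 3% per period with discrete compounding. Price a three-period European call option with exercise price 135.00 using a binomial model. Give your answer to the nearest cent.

Risk-neutral probability p = (1 + 0.03 − 0.7)/(1.2 − 0.7) = 0.3300/0.5000 = 0.6600
Terminal stock prices: S_uuu = 216, S_uud = 126, S_udd = 73.5, S_ddd = 42.87
Terminal payoffs (S − K): max(81, 0) = 81, max(-9, 0) = 0, max(-61.5, 0) = 0, max(-92.12, 0) = 0
Node uu (S = 180): V_uu = 1/1.03·[0.6600·81.0000 + 0.3400·0.0000] = 51.9029
Node ud (S = 105): V_ud = 1/1.03·[0.6600·0.0000 + 0.3400·0.0000] = 0.0000
Node dd (S = 61.25): V_dd = 1/1.03·[0.6600·0.0000 + 0.3400·0.0000] = 0.0000
Node u (S = 150): V_u = 1/1.03·[0.6600·51.9029 + 0.3400·0.0000] = 33.2582
Node d (S = 87.5): V_d = 1/1.03·[0.6600·0.0000 + 0.3400·0.0000] = 0.0000
Node 0 (S = 125): V_0 = 1/1.03·[0.6600·33.2582 + 0.3400·0.0000] = 21.3111

21.31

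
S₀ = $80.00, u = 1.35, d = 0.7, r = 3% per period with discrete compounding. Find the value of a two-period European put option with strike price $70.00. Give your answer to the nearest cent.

$7.04

Risk-neutral probability p = (1 + 0.03 − 0.7)/(1.35 − 0.7) = 0.3300/0.6500 = 0.5077
Terminal stock prices: S_uu = 145.8, S_ud = 75.6, S_dd = 39.2
Terminal payoffs (K − S): max(-75.8, 0) = 0, max(-5.6, 0) = 0, max(30.8, 0) = 30.8
Node u (S = 108): V_u = 1/1.03·[0.5077·0.0000 + 0.4923·0.0000] = 0.0000
Node d (S = 56): V_d = 1/1.03·[0.5077·0.0000 + 0.4923·30.8000] = 14.7214
Node 0 (S = 80): V_0 = 1/1.03·[0.5077·0.0000 + 0.4923·14.7214] = 7.0364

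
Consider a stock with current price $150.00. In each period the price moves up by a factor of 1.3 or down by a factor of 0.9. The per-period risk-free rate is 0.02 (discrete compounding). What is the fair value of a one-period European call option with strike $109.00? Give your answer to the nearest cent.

$43.14

Risk-neutral probability p = (1 + 0.02 − 0.9)/(1.3 − 0.9) = 0.1200/0.4000 = 0.3000
Terminal stock prices: S_u = 195, S_d = 135
Terminal payoffs (S − K): max(86, 0) = 86, max(26, 0) = 26
Node 0 (S = 150): V_0 = 1/1.02·[0.3000·86.0000 + 0.7000·26.0000] = 43.1373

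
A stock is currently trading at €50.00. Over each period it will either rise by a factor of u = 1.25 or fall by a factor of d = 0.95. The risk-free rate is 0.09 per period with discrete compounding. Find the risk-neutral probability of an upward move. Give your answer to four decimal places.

Risk-neutral probability p = (1 + 0.09 − 0.95)/(1.25 − 0.95) = 0.1400/0.3000 = 0.4667

p = 0.4667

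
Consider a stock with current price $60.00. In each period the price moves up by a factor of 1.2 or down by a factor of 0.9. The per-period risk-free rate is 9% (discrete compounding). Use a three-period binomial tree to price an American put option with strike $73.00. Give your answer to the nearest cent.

$13.00

Risk-neutral probability p = (1 + 0.09 − 0.9)/(1.2 − 0.9) = 0.1900/0.3000 = 0.6333
Terminal stock prices: S_uuu = 103.7, S_uud = 77.76, S_udd = 58.32, S_ddd = 43.74
Terminal payoffs (K − S): max(-30.68, 0) = 0, max(-4.76, 0) = 0, max(14.68, 0) = 14.68, max(29.26, 0) = 29.26
Node uu (S = 86.4): continuation = 1/1.09·[0.6333·0.0000 + 0.3667·0.0000] = 0.0000; exercise value = 0.0000 ≤ continuation, so V_uu = 0.0000
Node ud (S = 64.8): continuation = 1/1.09·[0.6333·0.0000 + 0.3667·14.6800] = 4.9382; exercise value = 8.2000 > continuation, so V_ud = 8.2000 (exercise)
Node dd (S = 48.6): continuation = 1/1.09·[0.6333·14.6800 + 0.3667·29.2600] = 18.3725; exercise value = 24.4000 > continuation, so V_dd = 24.4000 (exercise)
Node u (S = 72): continuation = 1/1.09·[0.6333·0.0000 + 0.3667·8.2000] = 2.7584; exercise value = 1.0000 ≤ continuation, so V_u = 2.7584
Node d (S = 54): continuation = 1/1.09·[0.6333·8.2000 + 0.3667·24.4000] = 12.9725; exercise value = 19.0000 > continuation, so V_d = 19.0000 (exercise)
Node 0 (S = 60): continuation = 1/1.09·[0.6333·2.7584 + 0.3667·19.0000] = 7.9942; exercise value = 13.0000 > continuation, so V_0 = 13.0000 (exercise)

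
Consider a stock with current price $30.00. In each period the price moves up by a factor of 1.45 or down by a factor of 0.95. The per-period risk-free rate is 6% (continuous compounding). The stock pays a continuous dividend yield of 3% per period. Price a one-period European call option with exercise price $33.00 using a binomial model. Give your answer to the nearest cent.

Per-period risk-free factor R = e^0.06 = 1.0618; dividend-adjusted growth = e^(0.06−0.03) = 1.0305.
Risk-neutral probability p = (1.0305 − 0.95)/(1.45 − 0.95) = 0.0805/0.5000 = 0.1609
Terminal stock prices: S_u = 43.5, S_d = 28.5
Terminal payoffs (S − K): max(10.5, 0) = 10.5, max(-4.5, 0) = 0
Node 0 (S = 30): V_0 = e^(−0.06)·[0.1609·10.5000 + 0.8391·0.0000] = 1.5912

$1.59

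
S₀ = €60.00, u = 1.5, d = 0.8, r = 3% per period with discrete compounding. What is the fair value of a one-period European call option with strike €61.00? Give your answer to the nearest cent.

Risk-neutral probability p = (1 + 0.03 − 0.8)/(1.5 − 0.8) = 0.2300/0.7000 = 0.3286
Terminal stock prices: S_u = 90, S_d = 48
Terminal payoffs (S − K): max(29, 0) = 29, max(-13, 0) = 0
Node 0 (S = 60): V_0 = 1/1.03·[0.3286·29.0000 + 0.6714·0.0000] = 9.2510

€9.25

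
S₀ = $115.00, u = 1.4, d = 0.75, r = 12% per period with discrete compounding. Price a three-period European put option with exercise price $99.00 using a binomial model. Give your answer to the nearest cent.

$4.78

Risk-neutral probability p = (1 + 0.12 − 0.75)/(1.4 − 0.75) = 0.3700/0.6500 = 0.5692
Terminal stock prices: S_uuu = 315.6, S_uud = 169, S_udd = 90.56, S_ddd = 48.52
Terminal payoffs (K − S): max(-216.6, 0) = 0, max(-70.05, 0) = 0, max(8.438, 0) = 8.438, max(50.48, 0) = 50.48
Node uu (S = 225.4): V_uu = 1/1.12·[0.5692·0.0000 + 0.4308·0.0000] = 0.0000
Node ud (S = 120.8): V_ud = 1/1.12·[0.5692·0.0000 + 0.4308·8.4375] = 3.2452
Node dd (S = 64.69): V_dd = 1/1.12·[0.5692·8.4375 + 0.4308·50.4844] = 23.7054
Node u (S = 161): V_u = 1/1.12·[0.5692·0.0000 + 0.4308·3.2452] = 1.2482
Node d (S = 86.25): V_d = 1/1.12·[0.5692·3.2452 + 0.4308·23.7054] = 10.7668
Node 0 (S = 115): V_0 = 1/1.12·[0.5692·1.2482 + 0.4308·10.7668] = 4.7754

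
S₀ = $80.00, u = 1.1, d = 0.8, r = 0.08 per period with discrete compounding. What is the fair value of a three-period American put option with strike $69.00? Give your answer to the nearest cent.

Risk-neutral probability p = (1 + 0.08 − 0.8)/(1.1 − 0.8) = 0.2800/0.3000 = 0.9333
Terminal stock prices: S_uuu = 106.5, S_uud = 77.44, S_udd = 56.32, S_ddd = 40.96
Terminal payoffs (K − S): max(-37.48, 0) = 0, max(-8.44, 0) = 0, max(12.68, 0) = 12.68, max(28.04, 0) = 28.04
Node uu (S = 96.8): continuation = 1/1.08·[0.9333·0.0000 + 0.0667·0.0000] = 0.0000; exercise value = 0.0000 ≤ continuation, so V_uu = 0.0000
Node ud (S = 70.4): continuation = 1/1.08·[0.9333·0.0000 + 0.0667·12.6800] = 0.7827; exercise value = 0.0000 ≤ continuation, so V_ud = 0.7827
Node dd (S = 51.2): continuation = 1/1.08·[0.9333·12.6800 + 0.0667·28.0400] = 12.6889; exercise value = 17.8000 > continuation, so V_dd = 17.8000 (exercise)
Node u (S = 88): continuation = 1/1.08·[0.9333·0.0000 + 0.0667·0.7827] = 0.0483; exercise value = 0.0000 ≤ continuation, so V_u = 0.0483
Node d (S = 64): continuation = 1/1.08·[0.9333·0.7827 + 0.0667·17.8000] = 1.7752; exercise value = 5.0000 > continuation, so V_d = 5.0000 (exercise)
Node 0 (S = 80): continuation = 1/1.08·[0.9333·0.0483 + 0.0667·5.0000] = 0.3504; exercise value = 0.0000 ≤ continuation, so V_0 = 0.3504

$0.35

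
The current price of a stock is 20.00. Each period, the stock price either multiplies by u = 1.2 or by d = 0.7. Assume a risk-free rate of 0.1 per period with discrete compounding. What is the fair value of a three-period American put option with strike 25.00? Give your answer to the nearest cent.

5.00

Risk-neutral probability p = (1 + 0.1 − 0.7)/(1.2 − 0.7) = 0.4000/0.5000 = 0.8000
Terminal stock prices: S_uuu = 34.56, S_uud = 20.16, S_udd = 11.76, S_ddd = 6.86
Terminal payoffs (K − S): max(-9.56, 0) = 0, max(4.84, 0) = 4.84, max(13.24, 0) = 13.24, max(18.14, 0) = 18.14
Node uu (S = 28.8): continuation = 1/1.1·[0.8000·0.0000 + 0.2000·4.8400] = 0.8800; exercise value = 0.0000 ≤ continuation, so V_uu = 0.8800
Node ud (S = 16.8): continuation = 1/1.1·[0.8000·4.8400 + 0.2000·13.2400] = 5.9273; exercise value = 8.2000 > continuation, so V_ud = 8.2000 (exercise)
Node dd (S = 9.8): continuation = 1/1.1·[0.8000·13.2400 + 0.2000·18.1400] = 12.9273; exercise value = 15.2000 > continuation, so V_dd = 15.2000 (exercise)
Node u (S = 24): continuation = 1/1.1·[0.8000·0.8800 + 0.2000·8.2000] = 2.1309; exercise value = 1.0000 ≤ continuation, so V_u = 2.1309
Node d (S = 14): continuation = 1/1.1·[0.8000·8.2000 + 0.2000·15.2000] = 8.7273; exercise value = 11.0000 > continuation, so V_d = 11.0000 (exercise)
Node 0 (S = 20): continuation = 1/1.1·[0.8000·2.1309 + 0.2000·11.0000] = 3.5498; exercise value = 5.0000 > continuation, so V_0 = 5.0000 (exercise)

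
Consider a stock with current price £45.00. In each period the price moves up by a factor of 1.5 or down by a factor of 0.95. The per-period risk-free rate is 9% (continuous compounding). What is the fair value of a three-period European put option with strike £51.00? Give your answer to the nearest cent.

£3.81

Risk-neutral probability p = (e^0.09 − 0.95)/(1.5 − 0.95) = 0.1442/0.5500 = 0.2621
Terminal stock prices: S_uuu = 151.9, S_uud = 96.19, S_udd = 60.92, S_ddd = 38.58
Terminal payoffs (K − S): max(-100.9, 0) = 0, max(-45.19, 0) = 0, max(-9.919, 0) = 0, max(12.42, 0) = 12.42
Node uu (S = 101.2): V_uu = e^(−0.09)·[0.2621·0.0000 + 0.7379·0.0000] = 0.0000
Node ud (S = 64.12): V_ud = e^(−0.09)·[0.2621·0.0000 + 0.7379·0.0000] = 0.0000
Node dd (S = 40.61): V_dd = e^(−0.09)·[0.2621·0.0000 + 0.7379·12.4181] = 8.3743
Node u (S = 67.5): V_u = e^(−0.09)·[0.2621·0.0000 + 0.7379·0.0000] = 0.0000
Node d (S = 42.75): V_d = e^(−0.09)·[0.2621·0.0000 + 0.7379·8.3743] = 5.6472
Node 0 (S = 45): V_0 = e^(−0.09)·[0.2621·0.0000 + 0.7379·5.6472] = 3.8083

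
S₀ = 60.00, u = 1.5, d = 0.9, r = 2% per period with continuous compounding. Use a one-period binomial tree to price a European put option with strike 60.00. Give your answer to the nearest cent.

Risk-neutral probability p = (e^0.02 − 0.9)/(1.5 − 0.9) = 0.1202/0.6000 = 0.2003
Terminal stock prices: S_u = 90, S_d = 54
Terminal payoffs (K − S): max(-30, 0) = 0, max(6, 0) = 6
Node 0 (S = 60): V_0 = e^(−0.02)·[0.2003·0.0000 + 0.7997·6.0000] = 4.7030

4.70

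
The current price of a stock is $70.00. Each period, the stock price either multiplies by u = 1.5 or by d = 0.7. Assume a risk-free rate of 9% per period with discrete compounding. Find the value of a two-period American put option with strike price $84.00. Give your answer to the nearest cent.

$18.66

Risk-neutral probability p = (1 + 0.09 − 0.7)/(1.5 − 0.7) = 0.3900/0.8000 = 0.4875
Terminal stock prices: S_uu = 157.5, S_ud = 73.5, S_dd = 34.3
Terminal payoffs (K − S): max(-73.5, 0) = 0, max(10.5, 0) = 10.5, max(49.7, 0) = 49.7
Node u (S = 105): continuation = 1/1.09·[0.4875·0.0000 + 0.5125·10.5000] = 4.9369; exercise value = 0.0000 ≤ continuation, so V_u = 4.9369
Node d (S = 49): continuation = 1/1.09·[0.4875·10.5000 + 0.5125·49.7000] = 28.0642; exercise value = 35.0000 > continuation, so V_d = 35.0000 (exercise)
Node 0 (S = 70): continuation = 1/1.09·[0.4875·4.9369 + 0.5125·35.0000] = 18.6645; exercise value = 14.0000 ≤ continuation, so V_0 = 18.6645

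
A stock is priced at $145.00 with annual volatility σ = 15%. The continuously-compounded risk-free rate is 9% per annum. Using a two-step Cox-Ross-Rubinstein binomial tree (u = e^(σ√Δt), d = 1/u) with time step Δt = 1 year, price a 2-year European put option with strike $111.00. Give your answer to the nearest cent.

CRR parameters: u = e^(σ√Δt) = e^(0.15·√1) = 1.1618, d = 1/u = 0.8607
Per-period rate: rΔt = 0.09·1 = 0.09, so R = e^0.09 = 1.0942
Risk-neutral probability p = (e^0.09 − 0.8607)/(1.1618 − 0.8607) = 0.2335/0.3011 = 0.7753
Terminal stock prices: S_uu = 195.7, S_ud = 145, S_dd = 107.4
Terminal payoffs (K − S): max(-84.73, 0) = 0, max(-34, 0) = 0, max(3.581, 0) = 3.581
Node u (S = 168.5): V_u = e^(−0.09)·[0.7753·0.0000 + 0.2247·0.0000] = 0.0000
Node d (S = 124.8): V_d = e^(−0.09)·[0.7753·0.0000 + 0.2247·3.5814] = 0.7354
Node 0 (S = 145): V_0 = e^(−0.09)·[0.7753·0.0000 + 0.2247·0.7354] = 0.1510

$0.15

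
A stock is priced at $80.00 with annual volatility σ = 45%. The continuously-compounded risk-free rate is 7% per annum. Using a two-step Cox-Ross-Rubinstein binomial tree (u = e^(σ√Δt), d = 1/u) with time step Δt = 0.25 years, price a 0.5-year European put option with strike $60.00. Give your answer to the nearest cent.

CRR parameters: u = e^(σ√Δt) = e^(0.45·√0.25) = 1.2523, d = 1/u = 0.7985
Per-period rate: rΔt = 0.07·0.25 = 0.0175, so R = e^0.0175 = 1.0177
Risk-neutral probability p = (e^0.0175 − 0.7985)/(1.2523 − 0.7985) = 0.2191/0.4538 = 0.4829
Terminal stock prices: S_uu = 125.5, S_ud = 80, S_dd = 51.01
Terminal payoffs (K − S): max(-65.46, 0) = 0, max(-20, 0) = 0, max(8.99, 0) = 8.99
Node u (S = 100.2): V_u = e^(−0.0175)·[0.4829·0.0000 + 0.5171·0.0000] = 0.0000
Node d (S = 63.88): V_d = e^(−0.0175)·[0.4829·0.0000 + 0.5171·8.9897] = 4.5681
Node 0 (S = 80): V_0 = e^(−0.0175)·[0.4829·0.0000 + 0.5171·4.5681] = 2.3212

$2.32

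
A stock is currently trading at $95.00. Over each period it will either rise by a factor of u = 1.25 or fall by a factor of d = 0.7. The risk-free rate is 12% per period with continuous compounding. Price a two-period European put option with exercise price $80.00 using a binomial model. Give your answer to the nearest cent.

Risk-neutral probability p = (e^0.12 − 0.7)/(1.25 − 0.7) = 0.4275/0.5500 = 0.7773
Terminal stock prices: S_uu = 148.4, S_ud = 83.12, S_dd = 46.55
Terminal payoffs (K − S): max(-68.44, 0) = 0, max(-3.125, 0) = 0, max(33.45, 0) = 33.45
Node u (S = 118.8): V_u = e^(−0.12)·[0.7773·0.0000 + 0.2227·0.0000] = 0.0000
Node d (S = 66.5): V_d = e^(−0.12)·[0.7773·0.0000 + 0.2227·33.4500] = 6.6079
Node 0 (S = 95): V_0 = e^(−0.12)·[0.7773·0.0000 + 0.2227·6.6079] = 1.3054

$1.31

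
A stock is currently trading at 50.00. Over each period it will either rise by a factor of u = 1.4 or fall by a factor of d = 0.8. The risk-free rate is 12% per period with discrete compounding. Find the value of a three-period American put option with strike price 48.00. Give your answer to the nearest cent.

3.60

Risk-neutral probability p = (1 + 0.12 − 0.8)/(1.4 − 0.8) = 0.3200/0.6000 = 0.5333
Terminal stock prices: S_uuu = 137.2, S_uud = 78.4, S_udd = 44.8, S_ddd = 25.6
Terminal payoffs (K − S): max(-89.2, 0) = 0, max(-30.4, 0) = 0, max(3.2, 0) = 3.2, max(22.4, 0) = 22.4
Node uu (S = 98): continuation = 1/1.12·[0.5333·0.0000 + 0.4667·0.0000] = 0.0000; exercise value = 0.0000 ≤ continuation, so V_uu = 0.0000
Node ud (S = 56): continuation = 1/1.12·[0.5333·0.0000 + 0.4667·3.2000] = 1.3333; exercise value = 0.0000 ≤ continuation, so V_ud = 1.3333
Node dd (S = 32): continuation = 1/1.12·[0.5333·3.2000 + 0.4667·22.4000] = 10.8571; exercise value = 16.0000 > continuation, so V_dd = 16.0000 (exercise)
Node u (S = 70): continuation = 1/1.12·[0.5333·0.0000 + 0.4667·1.3333] = 0.5556; exercise value = 0.0000 ≤ continuation, so V_u = 0.5556
Node d (S = 40): continuation = 1/1.12·[0.5333·1.3333 + 0.4667·16.0000] = 7.3016; exercise value = 8.0000 > continuation, so V_d = 8.0000 (exercise)
Node 0 (S = 50): continuation = 1/1.12·[0.5333·0.5556 + 0.4667·8.0000] = 3.5979; exercise value = 0.0000 ≤ continuation, so V_0 = 3.5979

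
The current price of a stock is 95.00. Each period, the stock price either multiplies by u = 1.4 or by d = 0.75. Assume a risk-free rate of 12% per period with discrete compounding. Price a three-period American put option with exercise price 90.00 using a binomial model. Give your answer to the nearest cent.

Risk-neutral probability p = (1 + 0.12 − 0.75)/(1.4 − 0.75) = 0.3700/0.6500 = 0.5692
Terminal stock prices: S_uuu = 260.7, S_uud = 139.6, S_udd = 74.81, S_ddd = 40.08
Terminal payoffs (K − S): max(-170.7, 0) = 0, max(-49.65, 0) = 0, max(15.19, 0) = 15.19, max(49.92, 0) = 49.92
Node uu (S = 186.2): continuation = 1/1.12·[0.5692·0.0000 + 0.4308·0.0000] = 0.0000; exercise value = 0.0000 ≤ continuation, so V_uu = 0.0000
Node ud (S = 99.75): continuation = 1/1.12·[0.5692·0.0000 + 0.4308·15.1875] = 5.8413; exercise value = 0.0000 ≤ continuation, so V_ud = 5.8413
Node dd (S = 53.44): continuation = 1/1.12·[0.5692·15.1875 + 0.4308·49.9219] = 26.9196; exercise value = 36.5625 > continuation, so V_dd = 36.5625 (exercise)
Node u (S = 133): continuation = 1/1.12·[0.5692·0.0000 + 0.4308·5.8413] = 2.2467; exercise value = 0.0000 ≤ continuation, so V_u = 2.2467
Node d (S = 71.25): continuation = 1/1.12·[0.5692·5.8413 + 0.4308·36.5625] = 17.0313; exercise value = 18.7500 > continuation, so V_d = 18.7500 (exercise)
Node 0 (S = 95): continuation = 1/1.12·[0.5692·2.2467 + 0.4308·18.7500] = 8.3534; exercise value = 0.0000 ≤ continuation, so V_0 = 8.3534

8.35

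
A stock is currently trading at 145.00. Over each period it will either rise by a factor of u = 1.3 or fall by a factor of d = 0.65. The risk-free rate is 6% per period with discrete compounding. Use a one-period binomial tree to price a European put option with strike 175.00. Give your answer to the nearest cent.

28.13

Risk-neutral probability p = (1 + 0.06 − 0.65)/(1.3 − 0.65) = 0.4100/0.6500 = 0.6308
Terminal stock prices: S_u = 188.5, S_d = 94.25
Terminal payoffs (K − S): max(-13.5, 0) = 0, max(80.75, 0) = 80.75
Node 0 (S = 145): V_0 = 1/1.06·[0.6308·0.0000 + 0.3692·80.7500] = 28.1277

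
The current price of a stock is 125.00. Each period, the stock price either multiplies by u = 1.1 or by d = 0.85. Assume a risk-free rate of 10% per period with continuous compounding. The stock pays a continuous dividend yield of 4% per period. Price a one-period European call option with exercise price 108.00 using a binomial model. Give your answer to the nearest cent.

Per-period risk-free factor R = e^0.1 = 1.1052; dividend-adjusted growth = e^(0.1−0.04) = 1.0618.
Risk-neutral probability p = (1.0618 − 0.85)/(1.1 − 0.85) = 0.2118/0.2500 = 0.8473
Terminal stock prices: S_u = 137.5, S_d = 106.2
Terminal payoffs (S − K): max(29.5, 0) = 29.5, max(-1.75, 0) = 0
Node 0 (S = 125): V_0 = e^(−0.1)·[0.8473·29.5000 + 0.1527·0.0000] = 22.6180

22.62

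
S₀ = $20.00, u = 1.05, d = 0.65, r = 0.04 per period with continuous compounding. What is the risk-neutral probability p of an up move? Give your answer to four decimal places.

p = 0.9770

Risk-neutral probability p = (e^0.04 − 0.65)/(1.05 − 0.65) = 0.3908/0.4000 = 0.9770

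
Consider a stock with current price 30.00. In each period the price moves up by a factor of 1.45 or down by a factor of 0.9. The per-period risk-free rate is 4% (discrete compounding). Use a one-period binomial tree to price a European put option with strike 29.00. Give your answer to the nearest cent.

1.43

Risk-neutral probability p = (1 + 0.04 − 0.9)/(1.45 − 0.9) = 0.1400/0.5500 = 0.2545
Terminal stock prices: S_u = 43.5, S_d = 27
Terminal payoffs (K − S): max(-14.5, 0) = 0, max(2, 0) = 2
Node 0 (S = 30): V_0 = 1/1.04·[0.2545·0.0000 + 0.7455·2.0000] = 1.4336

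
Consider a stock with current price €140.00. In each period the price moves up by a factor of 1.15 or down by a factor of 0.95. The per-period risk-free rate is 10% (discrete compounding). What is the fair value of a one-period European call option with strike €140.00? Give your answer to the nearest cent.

€14.32

Risk-neutral probability p = (1 + 0.1 − 0.95)/(1.15 − 0.95) = 0.1500/0.2000 = 0.7500
Terminal stock prices: S_u = 161, S_d = 133
Terminal payoffs (S − K): max(21, 0) = 21, max(-7, 0) = 0
Node 0 (S = 140): V_0 = 1/1.1·[0.7500·21.0000 + 0.2500·0.0000] = 14.3182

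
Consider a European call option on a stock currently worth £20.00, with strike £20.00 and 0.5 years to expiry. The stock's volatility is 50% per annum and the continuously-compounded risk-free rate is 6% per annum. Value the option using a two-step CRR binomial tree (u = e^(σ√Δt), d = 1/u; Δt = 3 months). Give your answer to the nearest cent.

£2.75

CRR parameters: u = e^(σ√Δt) = e^(0.5·√0.25) = 1.2840, d = 1/u = 0.7788
Per-period rate: rΔt = 0.06·0.25 = 0.015, so R = e^0.015 = 1.0151
Risk-neutral probability p = (e^0.015 − 0.7788)/(1.2840 − 0.7788) = 0.2363/0.5052 = 0.4677
Terminal stock prices: S_uu = 32.97, S_ud = 20, S_dd = 12.13
Terminal payoffs (S − K): max(12.97, 0) = 12.97, max(0, 0) = 0, max(-7.869, 0) = 0
Node u (S = 25.68): V_u = e^(−0.015)·[0.4677·12.9744 + 0.5323·0.0000] = 5.9783
Node d (S = 15.58): V_d = e^(−0.015)·[0.4677·0.0000 + 0.5323·0.0000] = 0.0000
Node 0 (S = 20): V_0 = e^(−0.015)·[0.4677·5.9783 + 0.5323·0.0000] = 2.7546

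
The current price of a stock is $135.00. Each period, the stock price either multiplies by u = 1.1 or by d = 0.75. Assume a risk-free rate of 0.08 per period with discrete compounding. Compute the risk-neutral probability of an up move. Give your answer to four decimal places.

p = 0.9429

Risk-neutral probability p = (1 + 0.08 − 0.75)/(1.1 − 0.75) = 0.3300/0.3500 = 0.9429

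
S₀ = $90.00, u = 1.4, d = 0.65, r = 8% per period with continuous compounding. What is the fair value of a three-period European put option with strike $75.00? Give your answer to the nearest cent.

$8.27

Risk-neutral probability p = (e^0.08 − 0.65)/(1.4 − 0.65) = 0.4333/0.7500 = 0.5777
Terminal stock prices: S_uuu = 247, S_uud = 114.7, S_udd = 53.23, S_ddd = 24.72
Terminal payoffs (K − S): max(-172, 0) = 0, max(-39.66, 0) = 0, max(21.77, 0) = 21.77, max(50.28, 0) = 50.28
Node uu (S = 176.4): V_uu = e^(−0.08)·[0.5777·0.0000 + 0.4223·0.0000] = 0.0000
Node ud (S = 81.9): V_ud = e^(−0.08)·[0.5777·0.0000 + 0.4223·21.7650] = 8.4844
Node dd (S = 38.03): V_dd = e^(−0.08)·[0.5777·21.7650 + 0.4223·50.2837] = 31.2087
Node u (S = 126): V_u = e^(−0.08)·[0.5777·0.0000 + 0.4223·8.4844] = 3.3074
Node d (S = 58.5): V_d = e^(−0.08)·[0.5777·8.4844 + 0.4223·31.2087] = 16.6904
Node 0 (S = 90): V_0 = e^(−0.08)·[0.5777·3.3074 + 0.4223·16.6904] = 8.2700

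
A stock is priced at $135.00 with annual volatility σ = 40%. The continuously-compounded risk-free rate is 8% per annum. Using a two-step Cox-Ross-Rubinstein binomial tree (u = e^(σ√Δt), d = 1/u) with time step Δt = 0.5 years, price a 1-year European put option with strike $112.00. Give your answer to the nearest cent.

CRR parameters: u = e^(σ√Δt) = e^(0.4·√0.5) = 1.3269, d = 1/u = 0.7536
Per-period rate: rΔt = 0.08·0.5 = 0.04, so R = e^0.04 = 1.0408
Risk-neutral probability p = (e^0.04 − 0.7536)/(1.3269 − 0.7536) = 0.2872/0.5733 = 0.5009
Terminal stock prices: S_uu = 237.7, S_ud = 135, S_dd = 76.68
Terminal payoffs (K − S): max(-125.7, 0) = 0, max(-23, 0) = 0, max(35.32, 0) = 35.32
Node u (S = 179.1): V_u = e^(−0.04)·[0.5009·0.0000 + 0.4991·0.0000] = 0.0000
Node d (S = 101.7): V_d = e^(−0.04)·[0.5009·0.0000 + 0.4991·35.3240] = 16.9373
Node 0 (S = 135): V_0 = e^(−0.04)·[0.5009·0.0000 + 0.4991·16.9373] = 8.1211

$8.12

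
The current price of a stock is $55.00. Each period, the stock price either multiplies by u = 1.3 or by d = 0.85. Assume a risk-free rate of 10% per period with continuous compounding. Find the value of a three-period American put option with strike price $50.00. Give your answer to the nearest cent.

Risk-neutral probability p = (e^0.1 − 0.85)/(1.3 − 0.85) = 0.2552/0.4500 = 0.5670
Terminal stock prices: S_uuu = 120.8, S_uud = 79.01, S_udd = 51.66, S_ddd = 33.78
Terminal payoffs (K − S): max(-70.84, 0) = 0, max(-29.01, 0) = 0, max(-1.659, 0) = 0, max(16.22, 0) = 16.22
Node uu (S = 92.95): continuation = e^(−0.1)·[0.5670·0.0000 + 0.4330·0.0000] = 0.0000; exercise value = 0.0000 ≤ continuation, so V_uu = 0.0000
Node ud (S = 60.77): continuation = e^(−0.1)·[0.5670·0.0000 + 0.4330·0.0000] = 0.0000; exercise value = 0.0000 ≤ continuation, so V_ud = 0.0000
Node dd (S = 39.74): continuation = e^(−0.1)·[0.5670·0.0000 + 0.4330·16.2231] = 6.3555; exercise value = 10.2625 > continuation, so V_dd = 10.2625 (exercise)
Node u (S = 71.5): continuation = e^(−0.1)·[0.5670·0.0000 + 0.4330·0.0000] = 0.0000; exercise value = 0.0000 ≤ continuation, so V_u = 0.0000
Node d (S = 46.75): continuation = e^(−0.1)·[0.5670·0.0000 + 0.4330·10.2625] = 4.0204; exercise value = 3.2500 ≤ continuation, so V_d = 4.0204
Node 0 (S = 55): continuation = e^(−0.1)·[0.5670·0.0000 + 0.4330·4.0204] = 1.5750; exercise value = 0.0000 ≤ continuation, so V_0 = 1.5750

$1.57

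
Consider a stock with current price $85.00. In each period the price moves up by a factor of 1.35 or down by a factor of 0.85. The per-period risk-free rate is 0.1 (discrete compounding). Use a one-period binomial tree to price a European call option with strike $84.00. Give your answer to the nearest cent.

$13.98

Risk-neutral probability p = (1 + 0.1 − 0.85)/(1.35 − 0.85) = 0.2500/0.5000 = 0.5000
Terminal stock prices: S_u = 114.8, S_d = 72.25
Terminal payoffs (S − K): max(30.75, 0) = 30.75, max(-11.75, 0) = 0
Node 0 (S = 85): V_0 = 1/1.1·[0.5000·30.7500 + 0.5000·0.0000] = 13.9773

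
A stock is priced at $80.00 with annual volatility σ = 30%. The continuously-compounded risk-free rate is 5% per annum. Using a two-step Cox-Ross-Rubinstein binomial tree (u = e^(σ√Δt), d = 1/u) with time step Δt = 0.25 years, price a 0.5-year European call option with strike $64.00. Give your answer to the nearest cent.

$18.71

CRR parameters: u = e^(σ√Δt) = e^(0.3·√0.25) = 1.1618, d = 1/u = 0.8607
Per-period rate: rΔt = 0.05·0.25 = 0.0125, so R = e^0.0125 = 1.0126
Risk-neutral probability p = (e^0.0125 − 0.8607)/(1.1618 − 0.8607) = 0.1519/0.3011 = 0.5043
Terminal stock prices: S_uu = 108, S_ud = 80, S_dd = 59.27
Terminal payoffs (S − K): max(43.99, 0) = 43.99, max(16, 0) = 16, max(-4.735, 0) = 0
Node u (S = 92.95): V_u = e^(−0.0125)·[0.5043·43.9887 + 0.4957·16.0000] = 29.7418
Node d (S = 68.86): V_d = e^(−0.0125)·[0.5043·16.0000 + 0.4957·0.0000] = 7.9692
Node 0 (S = 80): V_0 = e^(−0.0125)·[0.5043·29.7418 + 0.4957·7.9692] = 18.7146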